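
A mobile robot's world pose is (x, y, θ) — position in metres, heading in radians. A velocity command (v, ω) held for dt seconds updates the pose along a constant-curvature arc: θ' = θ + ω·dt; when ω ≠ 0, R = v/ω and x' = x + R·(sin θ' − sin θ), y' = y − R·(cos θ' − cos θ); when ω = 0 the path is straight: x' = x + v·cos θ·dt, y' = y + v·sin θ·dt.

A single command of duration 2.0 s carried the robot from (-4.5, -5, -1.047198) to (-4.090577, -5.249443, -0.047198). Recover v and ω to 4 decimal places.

Δθ = -0.047198 − -1.047198 = 1.000000
ω = Δθ/dt = 1.000000/2.0 = 0.5000
R = Δx/(sin θ' − sin θ) = 0.5000
v = R·ω = 0.5000·0.5000 = 0.2500

v = 0.2500, ω = 0.5000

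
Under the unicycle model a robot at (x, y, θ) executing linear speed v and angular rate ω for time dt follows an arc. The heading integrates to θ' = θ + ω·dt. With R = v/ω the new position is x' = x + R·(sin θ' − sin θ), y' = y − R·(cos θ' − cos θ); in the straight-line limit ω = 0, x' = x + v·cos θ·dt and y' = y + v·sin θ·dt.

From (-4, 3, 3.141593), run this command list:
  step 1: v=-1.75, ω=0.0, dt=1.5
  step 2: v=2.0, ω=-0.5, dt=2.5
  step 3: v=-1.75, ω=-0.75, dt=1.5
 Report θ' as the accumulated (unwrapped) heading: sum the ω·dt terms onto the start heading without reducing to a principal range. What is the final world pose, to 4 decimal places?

step 1: θ'=3.1416 (straight) → pose (-1.3750, 3.0000, 3.1416)
step 2: θ'=1.8916 (R=-4.0000) → pose (-5.1709, 5.7387, 1.8916)
step 3: θ'=0.7666 (R=2.3333) → pose (-5.7666, 3.3223, 0.7666)

(-5.7666, 3.3223, 0.7666)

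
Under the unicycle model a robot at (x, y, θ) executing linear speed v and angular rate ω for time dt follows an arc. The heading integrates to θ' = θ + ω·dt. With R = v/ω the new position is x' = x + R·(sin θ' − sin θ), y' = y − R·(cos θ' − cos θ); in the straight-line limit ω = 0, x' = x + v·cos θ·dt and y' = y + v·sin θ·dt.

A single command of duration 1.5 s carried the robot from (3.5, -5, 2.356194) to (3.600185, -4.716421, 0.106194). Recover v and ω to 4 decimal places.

Δθ = 0.106194 − 2.356194 = -2.250000
ω = Δθ/dt = -2.250000/1.5 = -1.5000
R = −Δy/(cos θ' − cos θ) = -0.1667
v = R·ω = -0.1667·-1.5000 = 0.2500

v = 0.2500, ω = -1.5000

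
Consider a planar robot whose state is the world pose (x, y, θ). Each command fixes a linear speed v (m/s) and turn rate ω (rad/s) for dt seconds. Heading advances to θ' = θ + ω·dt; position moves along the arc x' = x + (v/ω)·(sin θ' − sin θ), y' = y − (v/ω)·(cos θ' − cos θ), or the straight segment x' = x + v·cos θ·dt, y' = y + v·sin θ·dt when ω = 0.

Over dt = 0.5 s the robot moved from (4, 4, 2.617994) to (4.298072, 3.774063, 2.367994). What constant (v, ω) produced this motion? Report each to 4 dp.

v = -0.7500, ω = -0.5000

Δθ = 2.367994 − 2.617994 = -0.250000
ω = Δθ/dt = -0.250000/0.5 = -0.5000
R = Δx/(sin θ' − sin θ) = 1.5000
v = R·ω = 1.5000·-0.5000 = -0.7500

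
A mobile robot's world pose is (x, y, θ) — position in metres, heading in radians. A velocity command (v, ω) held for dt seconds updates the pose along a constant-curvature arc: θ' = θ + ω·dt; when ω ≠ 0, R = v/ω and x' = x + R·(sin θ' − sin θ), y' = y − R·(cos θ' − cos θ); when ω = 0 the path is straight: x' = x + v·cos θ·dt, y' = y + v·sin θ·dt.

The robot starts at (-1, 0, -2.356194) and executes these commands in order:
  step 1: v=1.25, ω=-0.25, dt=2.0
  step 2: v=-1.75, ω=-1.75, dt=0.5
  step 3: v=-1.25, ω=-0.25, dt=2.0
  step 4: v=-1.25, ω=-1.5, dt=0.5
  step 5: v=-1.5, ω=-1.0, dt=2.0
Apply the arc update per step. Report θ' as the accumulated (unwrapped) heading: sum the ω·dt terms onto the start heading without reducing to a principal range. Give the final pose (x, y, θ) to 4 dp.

(-2.9837, -4.5901, -6.9812)

step 1: θ'=-2.8562 (R=-5.0000) → pose (-3.1278, -1.2622, -2.8562)
step 2: θ'=-3.7312 (R=1.0000) → pose (-2.2903, -1.3906, -3.7312)
step 3: θ'=-4.2312 (R=5.0000) → pose (-0.6382, -3.2322, -4.2312)
step 4: θ'=-4.9812 (R=0.8333) → pose (-0.5735, -3.8392, -4.9812)
step 5: θ'=-6.9812 (R=1.5000) → pose (-2.9837, -4.5901, -6.9812)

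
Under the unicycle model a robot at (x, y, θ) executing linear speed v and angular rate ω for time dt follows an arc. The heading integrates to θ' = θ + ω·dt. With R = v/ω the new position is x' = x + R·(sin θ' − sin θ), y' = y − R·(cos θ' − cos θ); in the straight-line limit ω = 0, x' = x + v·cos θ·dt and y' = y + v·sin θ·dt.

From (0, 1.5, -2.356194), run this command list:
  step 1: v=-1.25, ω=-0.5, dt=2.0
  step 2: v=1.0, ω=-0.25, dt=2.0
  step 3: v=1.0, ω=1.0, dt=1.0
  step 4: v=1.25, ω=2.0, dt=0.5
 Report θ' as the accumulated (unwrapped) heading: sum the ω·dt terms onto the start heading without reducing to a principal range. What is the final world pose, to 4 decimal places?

(-0.8299, 2.8422, -1.8562)

step 1: θ'=-3.3562 (R=2.5000) → pose (2.3002, 2.1749, -3.3562)
step 2: θ'=-3.8562 (R=-4.0000) → pose (0.5307, 3.0617, -3.8562)
step 3: θ'=-2.8562 (R=1.0000) → pose (-0.4061, 3.2659, -2.8562)
step 4: θ'=-1.8562 (R=0.6250) → pose (-0.8299, 2.8422, -1.8562)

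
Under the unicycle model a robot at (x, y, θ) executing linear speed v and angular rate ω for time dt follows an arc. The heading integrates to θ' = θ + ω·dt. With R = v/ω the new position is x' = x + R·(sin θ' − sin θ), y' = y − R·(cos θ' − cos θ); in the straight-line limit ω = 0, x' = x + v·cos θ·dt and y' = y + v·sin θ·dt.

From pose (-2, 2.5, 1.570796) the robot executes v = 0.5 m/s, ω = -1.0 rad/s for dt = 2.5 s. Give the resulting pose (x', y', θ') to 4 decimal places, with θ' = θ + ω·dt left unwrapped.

θ' = 1.5708 + -1.0·2.5 = -0.9292
R = v/ω = 0.5/-1.0 = -0.5000
x' = -2 + -0.5000·(sin -0.9292 − sin 1.5708) = -1.0994
y' = 2.5 − -0.5000·(cos -0.9292 − cos 1.5708) = 2.7992

(-1.0994, 2.7992, -0.9292)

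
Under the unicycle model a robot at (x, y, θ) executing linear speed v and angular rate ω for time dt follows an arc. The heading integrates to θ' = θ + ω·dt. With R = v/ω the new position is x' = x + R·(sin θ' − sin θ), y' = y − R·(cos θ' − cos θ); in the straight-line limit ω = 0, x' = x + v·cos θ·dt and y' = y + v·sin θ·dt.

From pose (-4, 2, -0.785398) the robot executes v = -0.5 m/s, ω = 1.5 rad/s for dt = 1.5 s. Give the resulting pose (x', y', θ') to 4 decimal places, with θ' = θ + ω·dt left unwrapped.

θ' = -0.7854 + 1.5·1.5 = 1.4646
R = v/ω = -0.5/1.5 = -0.3333
x' = -4 + -0.3333·(sin 1.4646 − sin -0.7854) = -4.5672
y' = 2 − -0.3333·(cos 1.4646 − cos -0.7854) = 1.7996

(-4.5672, 1.7996, 1.4646)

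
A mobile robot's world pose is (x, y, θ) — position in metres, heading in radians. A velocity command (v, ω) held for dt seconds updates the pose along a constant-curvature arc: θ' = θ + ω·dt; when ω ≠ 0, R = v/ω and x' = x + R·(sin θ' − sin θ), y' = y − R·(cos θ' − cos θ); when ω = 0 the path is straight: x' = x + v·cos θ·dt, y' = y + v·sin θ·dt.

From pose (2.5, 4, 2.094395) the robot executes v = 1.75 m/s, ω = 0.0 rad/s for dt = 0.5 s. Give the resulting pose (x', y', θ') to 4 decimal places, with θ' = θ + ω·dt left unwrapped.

(2.0625, 4.7578, 2.0944)

θ' = 2.0944 + 0.0·0.5 = 2.0944
ω = 0 → straight: x' = 2.5 + 1.75·cos(2.0944)·0.5 = 2.0625
y' = 4 + 1.75·sin(2.0944)·0.5 = 4.7578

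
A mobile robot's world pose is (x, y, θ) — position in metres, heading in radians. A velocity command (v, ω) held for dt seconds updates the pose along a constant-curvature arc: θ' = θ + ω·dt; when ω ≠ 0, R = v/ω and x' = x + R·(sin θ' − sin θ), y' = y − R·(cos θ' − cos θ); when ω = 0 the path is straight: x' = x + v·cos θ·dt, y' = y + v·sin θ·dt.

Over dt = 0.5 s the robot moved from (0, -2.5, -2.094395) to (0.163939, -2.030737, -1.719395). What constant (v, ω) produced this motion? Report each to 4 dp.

v = -1.0000, ω = 0.7500

Δθ = -1.719395 − -2.094395 = 0.375000
ω = Δθ/dt = 0.375000/0.5 = 0.7500
R = −Δy/(cos θ' − cos θ) = -1.3333
v = R·ω = -1.3333·0.7500 = -1.0000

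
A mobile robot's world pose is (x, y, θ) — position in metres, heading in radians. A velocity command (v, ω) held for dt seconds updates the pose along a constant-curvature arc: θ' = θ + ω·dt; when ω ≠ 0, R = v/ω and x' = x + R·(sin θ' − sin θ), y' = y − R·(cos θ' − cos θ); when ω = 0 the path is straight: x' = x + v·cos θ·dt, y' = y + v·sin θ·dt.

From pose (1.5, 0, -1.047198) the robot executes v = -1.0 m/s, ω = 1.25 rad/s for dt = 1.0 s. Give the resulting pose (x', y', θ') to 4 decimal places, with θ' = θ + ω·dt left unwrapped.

(0.6460, 0.3836, 0.2028)

θ' = -1.0472 + 1.25·1.0 = 0.2028
R = v/ω = -1.0/1.25 = -0.8000
x' = 1.5 + -0.8000·(sin 0.2028 − sin -1.0472) = 0.6460
y' = 0 − -0.8000·(cos 0.2028 − cos -1.0472) = 0.3836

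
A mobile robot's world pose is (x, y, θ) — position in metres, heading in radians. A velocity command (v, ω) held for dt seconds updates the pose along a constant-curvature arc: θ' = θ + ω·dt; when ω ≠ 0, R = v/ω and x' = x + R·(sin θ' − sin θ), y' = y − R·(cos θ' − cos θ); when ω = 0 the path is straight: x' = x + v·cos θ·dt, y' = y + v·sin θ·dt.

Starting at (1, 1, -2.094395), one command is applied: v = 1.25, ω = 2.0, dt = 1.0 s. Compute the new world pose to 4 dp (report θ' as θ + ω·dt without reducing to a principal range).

(1.4824, 0.0653, -0.0944)

θ' = -2.0944 + 2.0·1.0 = -0.0944
R = v/ω = 1.25/2.0 = 0.6250
x' = 1 + 0.6250·(sin -0.0944 − sin -2.0944) = 1.4824
y' = 1 − 0.6250·(cos -0.0944 − cos -2.0944) = 0.0653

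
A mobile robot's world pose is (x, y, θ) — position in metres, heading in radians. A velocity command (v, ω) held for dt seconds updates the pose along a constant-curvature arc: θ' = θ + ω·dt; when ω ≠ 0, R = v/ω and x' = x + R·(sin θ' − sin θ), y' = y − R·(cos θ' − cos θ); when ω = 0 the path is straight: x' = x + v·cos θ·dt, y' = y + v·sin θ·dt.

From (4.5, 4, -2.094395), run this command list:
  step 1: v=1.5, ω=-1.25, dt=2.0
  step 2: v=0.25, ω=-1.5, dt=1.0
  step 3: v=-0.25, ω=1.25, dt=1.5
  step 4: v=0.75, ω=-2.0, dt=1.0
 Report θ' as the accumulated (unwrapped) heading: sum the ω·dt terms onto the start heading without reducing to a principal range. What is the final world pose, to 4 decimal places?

(2.5711, 4.9027, -6.2194)

step 1: θ'=-4.5944 (R=-1.2000) → pose (2.2691, 4.4587, -4.5944)
step 2: θ'=-6.0944 (R=-0.1667) → pose (2.4033, 4.6421, -6.0944)
step 3: θ'=-4.2194 (R=-0.2000) → pose (2.2647, 4.3510, -4.2194)
step 4: θ'=-6.2194 (R=-0.3750) → pose (2.5711, 4.9027, -6.2194)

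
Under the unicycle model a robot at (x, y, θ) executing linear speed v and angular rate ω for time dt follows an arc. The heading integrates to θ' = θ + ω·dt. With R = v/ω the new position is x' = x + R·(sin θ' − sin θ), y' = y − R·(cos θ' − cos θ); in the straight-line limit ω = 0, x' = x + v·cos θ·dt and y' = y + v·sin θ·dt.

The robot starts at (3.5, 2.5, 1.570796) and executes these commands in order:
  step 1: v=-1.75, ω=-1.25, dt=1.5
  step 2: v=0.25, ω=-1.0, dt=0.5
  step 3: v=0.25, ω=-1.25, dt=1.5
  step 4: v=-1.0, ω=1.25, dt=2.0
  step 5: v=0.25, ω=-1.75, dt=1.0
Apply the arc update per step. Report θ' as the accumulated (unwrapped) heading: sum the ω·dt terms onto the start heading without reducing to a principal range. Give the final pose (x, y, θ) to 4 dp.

step 1: θ'=-0.3042 (R=1.4000) → pose (1.6807, 1.1643, -0.3042)
step 2: θ'=-0.8042 (R=-0.2500) → pose (1.7858, 1.0992, -0.8042)
step 3: θ'=-2.6792 (R=-0.2000) → pose (1.7310, 0.7814, -2.6792)
step 4: θ'=-0.1792 (R=-0.8000) → pose (1.5167, 2.2846, -0.1792)
step 5: θ'=-1.9292 (R=-0.1429) → pose (1.6250, 2.0939, -1.9292)

(1.6250, 2.0939, -1.9292)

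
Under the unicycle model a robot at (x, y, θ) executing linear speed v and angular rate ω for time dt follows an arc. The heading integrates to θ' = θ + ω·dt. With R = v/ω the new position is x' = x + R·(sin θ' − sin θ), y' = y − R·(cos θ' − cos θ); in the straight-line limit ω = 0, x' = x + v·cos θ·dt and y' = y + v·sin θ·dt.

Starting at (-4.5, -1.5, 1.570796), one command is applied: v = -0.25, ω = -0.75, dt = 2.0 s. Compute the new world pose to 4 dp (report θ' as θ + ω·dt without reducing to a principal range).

(-4.8098, -1.8325, 0.0708)

θ' = 1.5708 + -0.75·2.0 = 0.0708
R = v/ω = -0.25/-0.75 = 0.3333
x' = -4.5 + 0.3333·(sin 0.0708 − sin 1.5708) = -4.8098
y' = -1.5 − 0.3333·(cos 0.0708 − cos 1.5708) = -1.8325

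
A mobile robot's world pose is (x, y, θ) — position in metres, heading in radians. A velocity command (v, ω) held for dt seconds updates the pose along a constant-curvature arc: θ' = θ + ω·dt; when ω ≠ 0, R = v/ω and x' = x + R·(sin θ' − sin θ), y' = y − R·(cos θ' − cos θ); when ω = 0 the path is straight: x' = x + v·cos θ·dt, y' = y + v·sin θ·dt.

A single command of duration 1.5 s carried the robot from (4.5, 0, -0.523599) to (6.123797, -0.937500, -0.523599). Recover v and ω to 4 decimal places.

v = 1.2500, ω = 0.0000

Δθ = -0.523599 − -0.523599 = 0.000000
ω = Δθ/dt = 0.000000/1.5 = 0.0000
ω = 0 → v = (Δx·cos θ + Δy·sin θ)/dt = 1.2500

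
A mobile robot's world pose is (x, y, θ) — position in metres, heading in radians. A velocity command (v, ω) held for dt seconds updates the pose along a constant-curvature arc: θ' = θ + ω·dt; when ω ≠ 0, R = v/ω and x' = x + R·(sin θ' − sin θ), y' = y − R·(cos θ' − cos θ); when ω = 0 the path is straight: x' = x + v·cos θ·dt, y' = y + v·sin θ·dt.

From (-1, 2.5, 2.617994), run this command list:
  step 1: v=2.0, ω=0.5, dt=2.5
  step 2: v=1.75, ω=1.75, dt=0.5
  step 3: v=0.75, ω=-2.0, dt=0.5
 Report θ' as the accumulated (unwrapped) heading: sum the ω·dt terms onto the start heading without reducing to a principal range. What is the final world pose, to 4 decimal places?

step 1: θ'=3.8680 (R=4.0000) → pose (-5.6567, 2.0262, 3.8680)
step 2: θ'=4.7430 (R=1.0000) → pose (-5.9921, 1.2480, 4.7430)
step 3: θ'=3.7430 (R=-0.3750) → pose (-6.1547, 0.9273, 3.7430)

(-6.1547, 0.9273, 3.7430)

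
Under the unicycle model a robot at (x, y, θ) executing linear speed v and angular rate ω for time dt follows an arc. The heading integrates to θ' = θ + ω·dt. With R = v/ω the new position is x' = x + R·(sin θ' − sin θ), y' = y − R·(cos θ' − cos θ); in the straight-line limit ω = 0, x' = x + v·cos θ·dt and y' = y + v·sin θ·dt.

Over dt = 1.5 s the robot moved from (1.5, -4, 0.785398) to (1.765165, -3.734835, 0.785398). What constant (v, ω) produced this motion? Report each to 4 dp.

v = 0.2500, ω = 0.0000

Δθ = 0.785398 − 0.785398 = 0.000000
ω = Δθ/dt = 0.000000/1.5 = 0.0000
ω = 0 → v = (Δx·cos θ + Δy·sin θ)/dt = 0.2500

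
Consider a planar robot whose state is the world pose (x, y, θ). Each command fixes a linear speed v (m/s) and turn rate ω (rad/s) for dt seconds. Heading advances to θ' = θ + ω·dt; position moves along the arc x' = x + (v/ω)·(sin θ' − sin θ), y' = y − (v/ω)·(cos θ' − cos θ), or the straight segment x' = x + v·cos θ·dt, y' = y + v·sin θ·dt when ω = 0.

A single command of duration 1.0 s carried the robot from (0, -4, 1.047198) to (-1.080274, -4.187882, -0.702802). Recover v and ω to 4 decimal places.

Δθ = -0.702802 − 1.047198 = -1.750000
ω = Δθ/dt = -1.750000/1.0 = -1.7500
R = Δx/(sin θ' − sin θ) = 0.7143
v = R·ω = 0.7143·-1.7500 = -1.2500

v = -1.2500, ω = -1.7500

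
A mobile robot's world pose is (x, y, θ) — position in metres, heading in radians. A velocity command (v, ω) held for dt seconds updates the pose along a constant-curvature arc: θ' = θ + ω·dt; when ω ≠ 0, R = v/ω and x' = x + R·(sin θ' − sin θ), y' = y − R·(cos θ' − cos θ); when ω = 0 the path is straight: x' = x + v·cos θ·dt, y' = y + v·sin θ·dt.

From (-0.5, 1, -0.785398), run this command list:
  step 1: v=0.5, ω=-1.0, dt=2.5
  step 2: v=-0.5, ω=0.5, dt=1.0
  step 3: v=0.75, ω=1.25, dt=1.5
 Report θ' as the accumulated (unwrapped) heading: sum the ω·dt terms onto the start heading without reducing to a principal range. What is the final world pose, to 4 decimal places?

step 1: θ'=-3.2854 (R=-0.5000) → pose (-0.9252, 0.1516, -3.2854)
step 2: θ'=-2.7854 (R=-1.0000) → pose (-0.4332, 0.2041, -2.7854)
step 3: θ'=-0.9104 (R=0.6000) → pose (-0.6978, -0.7263, -0.9104)

(-0.6978, -0.7263, -0.9104)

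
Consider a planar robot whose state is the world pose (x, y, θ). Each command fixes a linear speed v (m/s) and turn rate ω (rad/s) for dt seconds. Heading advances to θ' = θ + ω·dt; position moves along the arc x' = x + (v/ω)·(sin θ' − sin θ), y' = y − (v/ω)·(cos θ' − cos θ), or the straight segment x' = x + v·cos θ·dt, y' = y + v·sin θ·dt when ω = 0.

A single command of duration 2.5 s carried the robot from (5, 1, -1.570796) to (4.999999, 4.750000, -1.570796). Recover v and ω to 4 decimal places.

Δθ = -1.570796 − -1.570796 = 0.000000
ω = Δθ/dt = 0.000000/2.5 = 0.0000
ω = 0 → v = (Δx·cos θ + Δy·sin θ)/dt = -1.5000

v = -1.5000, ω = 0.0000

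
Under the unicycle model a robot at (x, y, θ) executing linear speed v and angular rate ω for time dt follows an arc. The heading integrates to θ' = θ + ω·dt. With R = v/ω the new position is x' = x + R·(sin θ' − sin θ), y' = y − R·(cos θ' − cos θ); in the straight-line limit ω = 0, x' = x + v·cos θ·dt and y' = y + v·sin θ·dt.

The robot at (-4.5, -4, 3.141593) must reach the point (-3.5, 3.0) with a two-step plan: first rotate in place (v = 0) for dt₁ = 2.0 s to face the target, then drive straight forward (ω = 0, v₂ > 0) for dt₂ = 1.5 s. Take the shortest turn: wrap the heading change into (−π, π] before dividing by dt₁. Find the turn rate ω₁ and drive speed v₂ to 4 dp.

heading to target = atan2(3−-4, -3.5−-4.5) = 1.4289
Δθ = wrap(1.4289 − 3.1416) = -1.7127; ω₁ = Δθ/dt₁ = -0.8563
distance = √((-3.5−-4.5)² + (3−-4)²) = 7.0711; v₂ = distance/dt₂ = 4.7140

ω₁ = -0.8563, v₂ = 4.7140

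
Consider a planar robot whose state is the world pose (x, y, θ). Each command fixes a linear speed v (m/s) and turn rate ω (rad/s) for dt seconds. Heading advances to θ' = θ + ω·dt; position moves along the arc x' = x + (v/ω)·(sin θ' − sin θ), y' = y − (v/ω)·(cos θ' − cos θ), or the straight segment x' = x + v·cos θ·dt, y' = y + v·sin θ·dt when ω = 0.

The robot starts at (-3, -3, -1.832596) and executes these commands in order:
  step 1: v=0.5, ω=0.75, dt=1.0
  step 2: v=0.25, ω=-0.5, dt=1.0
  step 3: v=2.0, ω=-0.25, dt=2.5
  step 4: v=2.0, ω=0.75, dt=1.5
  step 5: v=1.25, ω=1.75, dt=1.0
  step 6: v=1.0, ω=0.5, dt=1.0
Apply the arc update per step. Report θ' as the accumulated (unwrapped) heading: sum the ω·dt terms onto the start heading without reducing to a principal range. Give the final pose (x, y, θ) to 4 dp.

step 1: θ'=-1.0826 (R=0.6667) → pose (-2.9448, -3.4852, -1.0826)
step 2: θ'=-1.5826 (R=-0.5000) → pose (-2.8865, -3.7257, -1.5826)
step 3: θ'=-2.2076 (R=-8.0000) → pose (-4.4539, -8.3883, -2.2076)
step 4: θ'=-1.0826 (R=2.6667) → pose (-4.6650, -11.2247, -1.0826)
step 5: θ'=0.6674 (R=0.7143) → pose (-3.5921, -11.4507, 0.6674)
step 6: θ'=1.1674 (R=2.0000) → pose (-2.9905, -10.6649, 1.1674)

(-2.9905, -10.6649, 1.1674)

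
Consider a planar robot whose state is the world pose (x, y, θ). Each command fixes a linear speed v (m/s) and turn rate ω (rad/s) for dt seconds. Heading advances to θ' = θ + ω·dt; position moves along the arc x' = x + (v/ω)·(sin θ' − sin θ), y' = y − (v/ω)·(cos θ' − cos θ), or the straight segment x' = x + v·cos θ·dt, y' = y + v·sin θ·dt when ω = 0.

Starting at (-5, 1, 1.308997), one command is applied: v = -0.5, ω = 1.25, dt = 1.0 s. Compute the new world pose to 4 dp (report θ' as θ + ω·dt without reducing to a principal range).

θ' = 1.3090 + 1.25·1.0 = 2.5590
R = v/ω = -0.5/1.25 = -0.4000
x' = -5 + -0.4000·(sin 2.5590 − sin 1.3090) = -4.8337
y' = 1 − -0.4000·(cos 2.5590 − cos 1.3090) = 0.5625

(-4.8337, 0.5625, 2.5590)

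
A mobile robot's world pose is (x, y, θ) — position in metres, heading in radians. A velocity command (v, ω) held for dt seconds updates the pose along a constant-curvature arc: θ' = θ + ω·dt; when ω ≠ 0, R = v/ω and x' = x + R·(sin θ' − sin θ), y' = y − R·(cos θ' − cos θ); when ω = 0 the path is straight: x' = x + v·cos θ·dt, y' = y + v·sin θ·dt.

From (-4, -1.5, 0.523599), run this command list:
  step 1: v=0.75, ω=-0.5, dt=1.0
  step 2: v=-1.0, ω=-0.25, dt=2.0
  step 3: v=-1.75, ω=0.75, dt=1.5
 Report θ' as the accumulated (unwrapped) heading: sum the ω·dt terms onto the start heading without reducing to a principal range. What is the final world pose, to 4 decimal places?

(-7.6936, -1.0692, 0.6486)

step 1: θ'=0.0236 (R=-1.5000) → pose (-3.2854, -1.2995, 0.0236)
step 2: θ'=-0.4764 (R=4.0000) → pose (-5.2141, -0.8552, -0.4764)
step 3: θ'=0.6486 (R=-2.3333) → pose (-7.6936, -1.0692, 0.6486)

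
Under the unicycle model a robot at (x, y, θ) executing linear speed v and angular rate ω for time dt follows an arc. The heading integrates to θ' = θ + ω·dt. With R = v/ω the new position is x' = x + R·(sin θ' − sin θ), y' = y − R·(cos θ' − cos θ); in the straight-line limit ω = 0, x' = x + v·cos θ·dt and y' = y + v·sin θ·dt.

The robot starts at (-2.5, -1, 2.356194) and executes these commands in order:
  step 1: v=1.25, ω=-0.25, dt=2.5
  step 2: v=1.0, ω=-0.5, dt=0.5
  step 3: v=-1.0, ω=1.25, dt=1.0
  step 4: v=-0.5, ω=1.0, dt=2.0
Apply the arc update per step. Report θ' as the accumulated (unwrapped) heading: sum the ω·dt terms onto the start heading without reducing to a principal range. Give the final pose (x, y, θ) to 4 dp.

step 1: θ'=1.7312 (R=-5.0000) → pose (-3.9003, 1.7370, 1.7312)
step 2: θ'=1.4812 (R=-2.0000) → pose (-3.9179, 2.2354, 1.4812)
step 3: θ'=2.7312 (R=-0.8000) → pose (-3.4403, 1.4302, 2.7312)
step 4: θ'=4.7312 (R=-0.5000) → pose (-2.7409, 1.8981, 4.7312)

(-2.7409, 1.8981, 4.7312)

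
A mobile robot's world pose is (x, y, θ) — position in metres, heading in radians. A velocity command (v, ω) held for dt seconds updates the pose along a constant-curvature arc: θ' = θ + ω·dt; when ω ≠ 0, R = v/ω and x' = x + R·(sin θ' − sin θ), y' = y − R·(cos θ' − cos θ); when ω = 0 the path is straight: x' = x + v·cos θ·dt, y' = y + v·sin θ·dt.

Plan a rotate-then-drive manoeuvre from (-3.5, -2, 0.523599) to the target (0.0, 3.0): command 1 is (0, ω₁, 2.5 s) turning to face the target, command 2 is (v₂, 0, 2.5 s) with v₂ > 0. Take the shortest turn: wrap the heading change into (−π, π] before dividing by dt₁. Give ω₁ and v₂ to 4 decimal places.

heading to target = atan2(3−-2, 0−-3.5) = 0.9601
Δθ = wrap(0.9601 − 0.5236) = 0.4365; ω₁ = Δθ/dt₁ = 0.1746
distance = √((0−-3.5)² + (3−-2)²) = 6.1033; v₂ = distance/dt₂ = 2.4413

ω₁ = 0.1746, v₂ = 2.4413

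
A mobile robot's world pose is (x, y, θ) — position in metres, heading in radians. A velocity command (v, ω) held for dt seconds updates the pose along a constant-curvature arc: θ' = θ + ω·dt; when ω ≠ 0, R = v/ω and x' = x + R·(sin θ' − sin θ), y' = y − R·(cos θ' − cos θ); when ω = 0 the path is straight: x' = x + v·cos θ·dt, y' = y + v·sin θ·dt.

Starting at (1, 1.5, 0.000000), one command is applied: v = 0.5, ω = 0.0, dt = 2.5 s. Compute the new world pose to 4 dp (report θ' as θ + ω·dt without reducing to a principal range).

(2.2500, 1.5000, 0.0000)

θ' = 0.0000 + 0.0·2.5 = 0.0000
ω = 0 → straight: x' = 1 + 0.5·cos(0.0000)·2.5 = 2.2500
y' = 1.5 + 0.5·sin(0.0000)·2.5 = 1.5000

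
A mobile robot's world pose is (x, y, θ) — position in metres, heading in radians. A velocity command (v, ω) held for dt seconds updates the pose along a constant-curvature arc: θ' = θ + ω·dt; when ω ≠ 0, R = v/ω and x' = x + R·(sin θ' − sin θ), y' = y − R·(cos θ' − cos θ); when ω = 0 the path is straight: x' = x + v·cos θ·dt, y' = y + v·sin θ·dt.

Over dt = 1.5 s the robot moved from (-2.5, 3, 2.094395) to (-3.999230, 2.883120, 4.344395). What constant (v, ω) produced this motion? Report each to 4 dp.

Δθ = 4.344395 − 2.094395 = 2.250000
ω = Δθ/dt = 2.250000/1.5 = 1.5000
R = Δx/(sin θ' − sin θ) = 0.8333
v = R·ω = 0.8333·1.5000 = 1.2500

v = 1.2500, ω = 1.5000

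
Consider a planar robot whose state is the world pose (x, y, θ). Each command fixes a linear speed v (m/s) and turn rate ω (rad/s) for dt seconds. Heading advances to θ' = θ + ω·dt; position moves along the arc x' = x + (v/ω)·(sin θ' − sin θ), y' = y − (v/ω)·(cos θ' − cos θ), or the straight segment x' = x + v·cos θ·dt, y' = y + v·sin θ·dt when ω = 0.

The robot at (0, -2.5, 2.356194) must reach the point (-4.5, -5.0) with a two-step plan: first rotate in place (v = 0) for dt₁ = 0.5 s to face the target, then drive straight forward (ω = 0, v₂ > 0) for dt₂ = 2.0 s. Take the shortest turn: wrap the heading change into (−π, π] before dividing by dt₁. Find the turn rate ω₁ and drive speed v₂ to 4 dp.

ω₁ = 2.5850, v₂ = 2.5739

heading to target = atan2(-5−-2.5, -4.5−0) = -2.6345
Δθ = wrap(-2.6345 − 2.3562) = 1.2925; ω₁ = Δθ/dt₁ = 2.5850
distance = √((-4.5−0)² + (-5−-2.5)²) = 5.1478; v₂ = distance/dt₂ = 2.5739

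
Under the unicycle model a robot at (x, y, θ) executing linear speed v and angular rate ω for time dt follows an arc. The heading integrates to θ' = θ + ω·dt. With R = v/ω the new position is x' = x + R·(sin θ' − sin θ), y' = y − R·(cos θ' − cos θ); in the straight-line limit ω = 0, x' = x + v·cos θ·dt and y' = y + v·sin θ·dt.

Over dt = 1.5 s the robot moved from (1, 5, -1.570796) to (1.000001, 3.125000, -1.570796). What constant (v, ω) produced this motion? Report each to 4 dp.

Δθ = -1.570796 − -1.570796 = 0.000000
ω = Δθ/dt = 0.000000/1.5 = 0.0000
ω = 0 → v = (Δx·cos θ + Δy·sin θ)/dt = 1.2500

v = 1.2500, ω = 0.0000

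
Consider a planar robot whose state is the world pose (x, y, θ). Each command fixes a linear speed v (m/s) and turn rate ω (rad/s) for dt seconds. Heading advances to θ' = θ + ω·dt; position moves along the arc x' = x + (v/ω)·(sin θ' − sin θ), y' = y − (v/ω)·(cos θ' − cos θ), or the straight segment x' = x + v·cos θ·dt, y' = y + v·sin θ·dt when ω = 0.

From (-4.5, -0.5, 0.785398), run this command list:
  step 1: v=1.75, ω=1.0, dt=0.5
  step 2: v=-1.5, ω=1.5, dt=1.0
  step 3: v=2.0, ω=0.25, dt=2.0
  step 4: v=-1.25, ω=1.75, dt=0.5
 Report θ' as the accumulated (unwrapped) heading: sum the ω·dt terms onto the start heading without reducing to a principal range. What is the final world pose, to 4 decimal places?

(-6.8777, -0.2221, 4.1604)

step 1: θ'=1.2854 (R=1.7500) → pose (-4.0582, 0.2447, 1.2854)
step 2: θ'=2.7854 (R=-1.0000) → pose (-3.4474, -0.9740, 2.7854)
step 3: θ'=3.2854 (R=8.0000) → pose (-7.3835, -0.5544, 3.2854)
step 4: θ'=4.1604 (R=-0.7143) → pose (-6.8777, -0.2221, 4.1604)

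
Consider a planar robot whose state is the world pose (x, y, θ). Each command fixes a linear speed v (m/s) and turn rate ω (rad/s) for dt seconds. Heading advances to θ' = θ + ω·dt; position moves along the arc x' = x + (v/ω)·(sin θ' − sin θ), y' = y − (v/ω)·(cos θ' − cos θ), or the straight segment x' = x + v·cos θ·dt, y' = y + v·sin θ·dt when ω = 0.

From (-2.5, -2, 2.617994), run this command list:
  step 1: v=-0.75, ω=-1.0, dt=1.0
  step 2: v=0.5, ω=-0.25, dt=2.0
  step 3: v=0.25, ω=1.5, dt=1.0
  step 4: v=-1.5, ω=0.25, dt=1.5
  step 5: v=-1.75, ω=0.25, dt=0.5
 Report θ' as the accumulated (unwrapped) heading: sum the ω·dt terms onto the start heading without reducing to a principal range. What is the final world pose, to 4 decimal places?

step 1: θ'=1.6180 (R=0.7500) → pose (-2.1258, -2.6141, 1.6180)
step 2: θ'=1.1180 (R=-2.0000) → pose (-1.9265, -1.6448, 1.1180)
step 3: θ'=2.6180 (R=0.1667) → pose (-1.9930, -1.4275, 2.6180)
step 4: θ'=2.9930 (R=-6.0000) → pose (0.1186, -2.1653, 2.9930)
step 5: θ'=3.1180 (R=-7.0000) → pose (0.9898, -2.2405, 3.1180)

(0.9898, -2.2405, 3.1180)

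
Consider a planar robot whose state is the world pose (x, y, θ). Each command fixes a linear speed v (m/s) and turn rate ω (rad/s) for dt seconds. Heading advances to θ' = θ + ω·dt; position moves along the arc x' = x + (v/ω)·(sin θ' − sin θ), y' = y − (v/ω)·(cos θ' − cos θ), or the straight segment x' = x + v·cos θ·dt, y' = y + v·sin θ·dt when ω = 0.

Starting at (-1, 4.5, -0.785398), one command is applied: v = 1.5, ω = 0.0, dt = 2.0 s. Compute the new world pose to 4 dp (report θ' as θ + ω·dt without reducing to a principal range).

(1.1213, 2.3787, -0.7854)

θ' = -0.7854 + 0.0·2.0 = -0.7854
ω = 0 → straight: x' = -1 + 1.5·cos(-0.7854)·2.0 = 1.1213
y' = 4.5 + 1.5·sin(-0.7854)·2.0 = 2.3787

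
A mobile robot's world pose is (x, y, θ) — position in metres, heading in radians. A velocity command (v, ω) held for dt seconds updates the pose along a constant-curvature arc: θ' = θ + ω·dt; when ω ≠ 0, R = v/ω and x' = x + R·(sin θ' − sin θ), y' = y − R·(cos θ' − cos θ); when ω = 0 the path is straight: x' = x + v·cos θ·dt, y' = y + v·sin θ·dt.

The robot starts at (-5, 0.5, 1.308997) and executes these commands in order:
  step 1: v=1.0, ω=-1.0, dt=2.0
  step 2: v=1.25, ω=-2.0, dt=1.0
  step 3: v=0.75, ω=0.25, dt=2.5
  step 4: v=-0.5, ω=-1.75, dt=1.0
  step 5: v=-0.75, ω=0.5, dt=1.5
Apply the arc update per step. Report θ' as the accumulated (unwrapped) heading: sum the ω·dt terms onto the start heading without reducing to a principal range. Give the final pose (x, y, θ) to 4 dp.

(-3.3763, -1.5441, -3.0660)

step 1: θ'=-0.6910 (R=-1.0000) → pose (-3.3968, 1.0118, -0.6910)
step 2: θ'=-2.6910 (R=-0.6250) → pose (-3.5229, -0.0325, -2.6910)
step 3: θ'=-2.0660 (R=3.0000) → pose (-4.8560, -1.3074, -2.0660)
step 4: θ'=-3.8160 (R=0.2857) → pose (-4.4262, -1.2200, -3.8160)
step 5: θ'=-3.0660 (R=-1.5000) → pose (-3.3763, -1.5441, -3.0660)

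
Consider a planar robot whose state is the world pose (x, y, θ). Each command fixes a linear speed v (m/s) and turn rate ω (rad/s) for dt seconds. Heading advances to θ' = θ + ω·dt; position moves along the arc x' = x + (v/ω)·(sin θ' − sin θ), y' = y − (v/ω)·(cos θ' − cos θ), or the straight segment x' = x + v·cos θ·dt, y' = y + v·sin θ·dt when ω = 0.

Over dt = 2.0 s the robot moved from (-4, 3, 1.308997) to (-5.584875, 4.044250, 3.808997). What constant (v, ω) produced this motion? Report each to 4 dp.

Δθ = 3.808997 − 1.308997 = 2.500000
ω = Δθ/dt = 2.500000/2.0 = 1.2500
R = Δx/(sin θ' − sin θ) = 1.0000
v = R·ω = 1.0000·1.2500 = 1.2500

v = 1.2500, ω = 1.2500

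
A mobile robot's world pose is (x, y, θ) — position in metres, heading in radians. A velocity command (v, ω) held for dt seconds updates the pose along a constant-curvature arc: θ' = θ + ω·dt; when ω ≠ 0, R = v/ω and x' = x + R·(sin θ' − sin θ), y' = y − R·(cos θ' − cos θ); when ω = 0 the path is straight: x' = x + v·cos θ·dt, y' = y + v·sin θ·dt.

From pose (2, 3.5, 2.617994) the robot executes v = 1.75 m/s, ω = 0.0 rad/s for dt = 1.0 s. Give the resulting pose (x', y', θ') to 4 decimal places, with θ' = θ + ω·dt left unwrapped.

θ' = 2.6180 + 0.0·1.0 = 2.6180
ω = 0 → straight: x' = 2 + 1.75·cos(2.6180)·1.0 = 0.4845
y' = 3.5 + 1.75·sin(2.6180)·1.0 = 4.3750

(0.4845, 4.3750, 2.6180)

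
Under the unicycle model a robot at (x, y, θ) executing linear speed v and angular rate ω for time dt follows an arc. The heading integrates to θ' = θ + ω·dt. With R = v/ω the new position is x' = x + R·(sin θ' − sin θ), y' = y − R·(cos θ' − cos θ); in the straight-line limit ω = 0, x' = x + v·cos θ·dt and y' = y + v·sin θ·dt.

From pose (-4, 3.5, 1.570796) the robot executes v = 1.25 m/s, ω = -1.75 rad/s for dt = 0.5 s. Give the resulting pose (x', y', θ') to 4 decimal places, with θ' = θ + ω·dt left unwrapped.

(-3.7436, 4.0482, 0.6958)

θ' = 1.5708 + -1.75·0.5 = 0.6958
R = v/ω = 1.25/-1.75 = -0.7143
x' = -4 + -0.7143·(sin 0.6958 − sin 1.5708) = -3.7436
y' = 3.5 − -0.7143·(cos 0.6958 − cos 1.5708) = 4.0482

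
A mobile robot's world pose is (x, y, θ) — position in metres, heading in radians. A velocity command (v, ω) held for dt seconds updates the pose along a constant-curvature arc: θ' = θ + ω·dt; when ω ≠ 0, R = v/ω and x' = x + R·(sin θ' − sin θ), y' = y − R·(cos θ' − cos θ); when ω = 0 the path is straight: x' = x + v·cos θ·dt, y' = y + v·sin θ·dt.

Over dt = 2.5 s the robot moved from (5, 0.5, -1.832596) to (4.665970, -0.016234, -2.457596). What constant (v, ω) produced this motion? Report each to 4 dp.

v = 0.2500, ω = -0.2500

Δθ = -2.457596 − -1.832596 = -0.625000
ω = Δθ/dt = -0.625000/2.5 = -0.2500
R = −Δy/(cos θ' − cos θ) = -1.0000
v = R·ω = -1.0000·-0.2500 = 0.2500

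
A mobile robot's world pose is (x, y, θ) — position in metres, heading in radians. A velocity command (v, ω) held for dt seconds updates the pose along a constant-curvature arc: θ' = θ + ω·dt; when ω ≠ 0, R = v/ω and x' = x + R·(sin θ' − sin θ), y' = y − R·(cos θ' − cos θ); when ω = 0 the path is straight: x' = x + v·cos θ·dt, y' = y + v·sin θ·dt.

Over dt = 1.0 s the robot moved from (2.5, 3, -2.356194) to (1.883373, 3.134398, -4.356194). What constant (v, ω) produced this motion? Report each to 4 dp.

Δθ = -4.356194 − -2.356194 = -2.000000
ω = Δθ/dt = -2.000000/1.0 = -2.0000
R = Δx/(sin θ' − sin θ) = -0.3750
v = R·ω = -0.3750·-2.0000 = 0.7500

v = 0.7500, ω = -2.0000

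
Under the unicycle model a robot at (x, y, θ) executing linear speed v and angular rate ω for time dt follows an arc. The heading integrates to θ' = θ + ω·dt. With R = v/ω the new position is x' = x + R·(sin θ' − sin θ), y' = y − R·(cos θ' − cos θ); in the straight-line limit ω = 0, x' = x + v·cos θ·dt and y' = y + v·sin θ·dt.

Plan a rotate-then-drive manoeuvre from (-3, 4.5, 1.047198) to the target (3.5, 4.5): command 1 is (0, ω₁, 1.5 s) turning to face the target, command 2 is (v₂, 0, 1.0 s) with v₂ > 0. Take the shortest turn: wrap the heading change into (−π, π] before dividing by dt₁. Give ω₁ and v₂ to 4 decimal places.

heading to target = atan2(4.5−4.5, 3.5−-3) = 0.0000
Δθ = wrap(0.0000 − 1.0472) = -1.0472; ω₁ = Δθ/dt₁ = -0.6981
distance = √((3.5−-3)² + (4.5−4.5)²) = 6.5000; v₂ = distance/dt₂ = 6.5000

ω₁ = -0.6981, v₂ = 6.5000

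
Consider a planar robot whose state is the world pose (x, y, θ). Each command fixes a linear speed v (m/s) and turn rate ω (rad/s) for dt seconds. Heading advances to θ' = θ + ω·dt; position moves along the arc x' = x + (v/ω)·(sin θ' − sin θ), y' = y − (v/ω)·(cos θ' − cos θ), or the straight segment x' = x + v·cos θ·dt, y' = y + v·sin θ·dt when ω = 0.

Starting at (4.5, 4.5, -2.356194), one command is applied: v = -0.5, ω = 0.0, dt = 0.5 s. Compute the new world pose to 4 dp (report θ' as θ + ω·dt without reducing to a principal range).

θ' = -2.3562 + 0.0·0.5 = -2.3562
ω = 0 → straight: x' = 4.5 + -0.5·cos(-2.3562)·0.5 = 4.6768
y' = 4.5 + -0.5·sin(-2.3562)·0.5 = 4.6768

(4.6768, 4.6768, -2.3562)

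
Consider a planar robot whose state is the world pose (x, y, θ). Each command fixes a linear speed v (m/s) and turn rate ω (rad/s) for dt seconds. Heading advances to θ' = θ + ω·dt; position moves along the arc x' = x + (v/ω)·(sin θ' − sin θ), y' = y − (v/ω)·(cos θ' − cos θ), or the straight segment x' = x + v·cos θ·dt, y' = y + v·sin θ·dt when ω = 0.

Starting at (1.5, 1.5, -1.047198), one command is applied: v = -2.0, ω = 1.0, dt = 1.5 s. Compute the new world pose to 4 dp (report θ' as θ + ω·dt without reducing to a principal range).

(-1.1070, 2.2985, 0.4528)

θ' = -1.0472 + 1.0·1.5 = 0.4528
R = v/ω = -2.0/1.0 = -2.0000
x' = 1.5 + -2.0000·(sin 0.4528 − sin -1.0472) = -1.1070
y' = 1.5 − -2.0000·(cos 0.4528 − cos -1.0472) = 2.2985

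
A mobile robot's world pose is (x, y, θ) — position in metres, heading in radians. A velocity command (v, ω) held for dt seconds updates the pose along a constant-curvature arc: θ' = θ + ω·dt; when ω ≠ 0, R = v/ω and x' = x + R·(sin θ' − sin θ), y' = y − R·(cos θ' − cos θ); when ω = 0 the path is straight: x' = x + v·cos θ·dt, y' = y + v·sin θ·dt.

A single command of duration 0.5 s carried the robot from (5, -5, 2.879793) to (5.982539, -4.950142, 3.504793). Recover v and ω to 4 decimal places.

Δθ = 3.504793 − 2.879793 = 0.625000
ω = Δθ/dt = 0.625000/0.5 = 1.2500
R = Δx/(sin θ' − sin θ) = -1.6000
v = R·ω = -1.6000·1.2500 = -2.0000

v = -2.0000, ω = 1.2500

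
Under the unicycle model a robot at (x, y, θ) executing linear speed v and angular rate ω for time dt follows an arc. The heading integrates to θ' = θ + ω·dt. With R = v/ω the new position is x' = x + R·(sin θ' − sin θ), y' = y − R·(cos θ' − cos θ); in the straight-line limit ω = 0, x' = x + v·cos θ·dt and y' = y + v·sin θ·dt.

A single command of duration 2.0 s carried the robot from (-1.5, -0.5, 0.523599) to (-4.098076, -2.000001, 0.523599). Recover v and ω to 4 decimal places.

v = -1.5000, ω = 0.0000

Δθ = 0.523599 − 0.523599 = 0.000000
ω = Δθ/dt = 0.000000/2.0 = 0.0000
ω = 0 → v = (Δx·cos θ + Δy·sin θ)/dt = -1.5000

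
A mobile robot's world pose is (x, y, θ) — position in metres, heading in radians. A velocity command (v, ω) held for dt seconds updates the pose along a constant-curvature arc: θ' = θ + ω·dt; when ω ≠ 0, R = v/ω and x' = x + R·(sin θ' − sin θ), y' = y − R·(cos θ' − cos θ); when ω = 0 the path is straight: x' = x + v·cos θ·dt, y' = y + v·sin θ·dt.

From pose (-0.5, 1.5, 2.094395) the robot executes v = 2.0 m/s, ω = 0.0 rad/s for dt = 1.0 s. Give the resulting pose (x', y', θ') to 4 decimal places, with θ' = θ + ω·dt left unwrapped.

(-1.5000, 3.2321, 2.0944)

θ' = 2.0944 + 0.0·1.0 = 2.0944
ω = 0 → straight: x' = -0.5 + 2.0·cos(2.0944)·1.0 = -1.5000
y' = 1.5 + 2.0·sin(2.0944)·1.0 = 3.2321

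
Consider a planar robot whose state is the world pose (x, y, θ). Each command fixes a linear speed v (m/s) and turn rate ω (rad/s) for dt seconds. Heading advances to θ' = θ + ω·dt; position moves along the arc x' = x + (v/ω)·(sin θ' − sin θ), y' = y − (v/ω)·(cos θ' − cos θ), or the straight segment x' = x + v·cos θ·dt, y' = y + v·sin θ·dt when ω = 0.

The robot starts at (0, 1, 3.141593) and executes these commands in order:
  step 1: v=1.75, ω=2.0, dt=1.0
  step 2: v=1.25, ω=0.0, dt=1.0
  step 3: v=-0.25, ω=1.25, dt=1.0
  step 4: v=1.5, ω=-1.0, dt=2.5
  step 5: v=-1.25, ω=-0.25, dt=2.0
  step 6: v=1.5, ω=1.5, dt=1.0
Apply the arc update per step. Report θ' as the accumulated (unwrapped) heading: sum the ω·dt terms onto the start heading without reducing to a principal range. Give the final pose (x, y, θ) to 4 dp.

step 1: θ'=5.1416 (R=0.8750) → pose (-0.7956, -0.2391, 5.1416)
step 2: θ'=5.1416 (straight) → pose (-0.2755, -1.3758, 5.1416)
step 3: θ'=6.3916 (R=-0.2000) → pose (-0.4789, -1.2602, 6.3916)
step 4: θ'=3.8916 (R=-1.5000) → pose (0.7058, -3.8489, 3.8916)
step 5: θ'=3.3916 (R=5.0000) → pose (2.8770, -2.6628, 3.3916)
step 6: θ'=4.8916 (R=1.0000) → pose (2.1404, -3.8099, 4.8916)

(2.1404, -3.8099, 4.8916)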